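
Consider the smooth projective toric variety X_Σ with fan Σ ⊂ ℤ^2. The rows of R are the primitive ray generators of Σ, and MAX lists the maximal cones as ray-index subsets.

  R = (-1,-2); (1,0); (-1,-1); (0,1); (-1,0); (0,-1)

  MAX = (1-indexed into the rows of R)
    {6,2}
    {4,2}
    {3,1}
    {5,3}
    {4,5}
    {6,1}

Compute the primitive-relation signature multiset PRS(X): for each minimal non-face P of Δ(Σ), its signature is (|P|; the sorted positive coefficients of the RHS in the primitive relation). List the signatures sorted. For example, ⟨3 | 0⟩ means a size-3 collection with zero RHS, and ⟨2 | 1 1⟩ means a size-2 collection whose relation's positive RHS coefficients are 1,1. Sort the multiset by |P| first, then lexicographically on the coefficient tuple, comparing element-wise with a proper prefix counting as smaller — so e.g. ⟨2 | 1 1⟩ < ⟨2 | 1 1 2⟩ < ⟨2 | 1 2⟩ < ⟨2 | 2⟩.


Minimal non-faces — 9 found among 6 rays, 6 max cones:

  P = {2,5}:  v_{2} + v_{5} = 0  ⟹  sig = ⟨2 | 0⟩
  P = {4,6}:  v_{4} + v_{6} = 0  ⟹  sig = ⟨2 | 0⟩
  P = {1,4}:  v_{1} + v_{4} = v_{3}  ⟹  sig = ⟨2 | 1⟩
  P = {2,3}:  v_{2} + v_{3} = v_{6}  ⟹  sig = ⟨2 | 1⟩
  P = {3,4}:  v_{3} + v_{4} = v_{5}  ⟹  sig = ⟨2 | 1⟩
  P = {3,6}:  v_{3} + v_{6} = v_{1}  ⟹  sig = ⟨2 | 1⟩
  P = {5,6}:  v_{5} + v_{6} = v_{3}  ⟹  sig = ⟨2 | 1⟩
  P = {1,2}:  v_{1} + v_{2} = 2·v_{6}  ⟹  sig = ⟨2 | 2⟩
  P = {1,5}:  v_{1} + v_{5} = 2·v_{3}  ⟹  sig = ⟨2 | 2⟩

so the primitive-relation signature multiset is
[⟨2 | 0⟩, ⟨2 | 0⟩, ⟨2 | 1⟩, ⟨2 | 1⟩, ⟨2 | 1⟩, ⟨2 | 1⟩, ⟨2 | 1⟩, ⟨2 | 2⟩, ⟨2 | 2⟩]


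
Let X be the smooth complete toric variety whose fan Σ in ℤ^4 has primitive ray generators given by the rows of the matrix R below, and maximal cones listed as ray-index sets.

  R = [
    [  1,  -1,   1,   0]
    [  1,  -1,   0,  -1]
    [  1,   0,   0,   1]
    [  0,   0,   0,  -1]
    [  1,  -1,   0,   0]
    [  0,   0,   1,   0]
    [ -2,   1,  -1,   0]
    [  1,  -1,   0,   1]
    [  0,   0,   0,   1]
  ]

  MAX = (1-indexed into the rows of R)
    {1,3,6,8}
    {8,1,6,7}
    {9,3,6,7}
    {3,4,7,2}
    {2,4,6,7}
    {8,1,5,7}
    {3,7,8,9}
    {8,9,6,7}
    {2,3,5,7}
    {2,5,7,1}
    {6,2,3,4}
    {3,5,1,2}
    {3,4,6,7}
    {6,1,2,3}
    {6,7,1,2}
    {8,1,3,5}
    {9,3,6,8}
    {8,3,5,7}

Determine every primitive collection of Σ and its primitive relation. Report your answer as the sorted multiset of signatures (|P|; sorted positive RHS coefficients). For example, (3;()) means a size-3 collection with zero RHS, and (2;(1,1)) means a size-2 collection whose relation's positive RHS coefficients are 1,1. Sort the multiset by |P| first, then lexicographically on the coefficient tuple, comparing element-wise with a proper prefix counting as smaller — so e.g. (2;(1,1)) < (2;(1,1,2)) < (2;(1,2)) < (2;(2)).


Primitive collections (12):

  P={4,9}:  v_{4} + v_{9} = 0  →  sig = (2;())
  P={2,9}:  v_{2} + v_{9} = v_{5}  →  sig = (2;(1))
  P={4,5}:  v_{4} + v_{5} = v_{2}  →  sig = (2;(1))
  P={4,8}:  v_{4} + v_{8} = v_{5}  →  sig = (2;(1))
  P={5,6}:  v_{5} + v_{6} = v_{1}  →  sig = (2;(1))
  P={5,9}:  v_{5} + v_{9} = v_{8}  →  sig = (2;(1))
  P={1,4}:  v_{1} + v_{4} = v_{2} + v_{6}  →  sig = (2;(1,1))
  P={1,9}:  v_{1} + v_{9} = v_{6} + v_{8}  →  sig = (2;(1,1))
  P={2,8}:  v_{2} + v_{8} = 2·v_{5}  →  sig = (2;(2))
  P={1,3,7}:  v_{1} + v_{3} + v_{7} = v_{9}  →  sig = (3;(1))
  P={2,3,6,7}:  v_{2} + v_{3} + v_{6} + v_{7} = 0  →  sig = (4;())
  P={3,6,7,8}:  v_{3} + v_{6} + v_{7} + v_{8} = 2·v_{9}  →  sig = (4;(2))

so the primitive-relation signature multiset is
    (2;())
    (2;(1))
    (2;(1))
    (2;(1))
    (2;(1))
    (2;(1))
    (2;(1,1))
    (2;(1,1))
    (2;(2))
    (3;(1))
    (4;())
    (4;(2))


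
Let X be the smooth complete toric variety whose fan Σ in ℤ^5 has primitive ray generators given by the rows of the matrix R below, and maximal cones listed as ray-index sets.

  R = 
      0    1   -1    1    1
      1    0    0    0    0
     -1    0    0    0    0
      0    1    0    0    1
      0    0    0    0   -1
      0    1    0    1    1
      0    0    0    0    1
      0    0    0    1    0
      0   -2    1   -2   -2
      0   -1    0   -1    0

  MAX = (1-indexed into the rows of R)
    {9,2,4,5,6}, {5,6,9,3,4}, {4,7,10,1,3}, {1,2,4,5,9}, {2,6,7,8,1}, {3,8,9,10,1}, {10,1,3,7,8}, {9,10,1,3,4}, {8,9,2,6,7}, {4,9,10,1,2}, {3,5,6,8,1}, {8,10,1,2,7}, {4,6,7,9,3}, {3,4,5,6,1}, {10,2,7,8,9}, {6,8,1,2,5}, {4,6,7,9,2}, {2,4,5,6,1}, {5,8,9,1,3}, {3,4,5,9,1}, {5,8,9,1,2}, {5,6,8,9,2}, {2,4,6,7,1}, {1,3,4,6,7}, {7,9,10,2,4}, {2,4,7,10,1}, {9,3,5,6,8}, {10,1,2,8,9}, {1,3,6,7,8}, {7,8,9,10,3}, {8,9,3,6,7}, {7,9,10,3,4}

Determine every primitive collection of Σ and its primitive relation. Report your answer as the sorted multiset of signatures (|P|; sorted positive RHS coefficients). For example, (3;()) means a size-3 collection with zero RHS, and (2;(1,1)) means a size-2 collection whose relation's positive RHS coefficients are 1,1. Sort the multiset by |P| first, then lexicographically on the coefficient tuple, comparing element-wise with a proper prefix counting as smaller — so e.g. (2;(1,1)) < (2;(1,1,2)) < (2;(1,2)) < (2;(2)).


7 minimal non-faces of Δ(Σ) (on 10 rays):

  {2,3}:  v_{2} + v_{3} = 0  ⇒ sig = (2;())
  {5,7}:  v_{5} + v_{7} = 0  ⇒ sig = (2;())
  {4,8}:  v_{4} + v_{8} = v_{6}  ⇒ sig = (2;(1))
  {6,10}:  v_{6} + v_{10} = v_{7}  ⇒ sig = (2;(1))
  {5,10}:  v_{5} + v_{10} = v_{1} + v_{9}  ⇒ sig = (2;(1,1))
  {1,6,9}:  v_{1} + v_{6} + v_{9} = 0  ⇒ sig = (3;())
  {1,7,9}:  v_{1} + v_{7} + v_{9} = v_{10}  ⇒ sig = (3;(1))

Sorted signature multiset PRS(X):
[(2;()), (2;()), (2;(1)), (2;(1)), (2;(1,1)), (3;()), (3;(1))]


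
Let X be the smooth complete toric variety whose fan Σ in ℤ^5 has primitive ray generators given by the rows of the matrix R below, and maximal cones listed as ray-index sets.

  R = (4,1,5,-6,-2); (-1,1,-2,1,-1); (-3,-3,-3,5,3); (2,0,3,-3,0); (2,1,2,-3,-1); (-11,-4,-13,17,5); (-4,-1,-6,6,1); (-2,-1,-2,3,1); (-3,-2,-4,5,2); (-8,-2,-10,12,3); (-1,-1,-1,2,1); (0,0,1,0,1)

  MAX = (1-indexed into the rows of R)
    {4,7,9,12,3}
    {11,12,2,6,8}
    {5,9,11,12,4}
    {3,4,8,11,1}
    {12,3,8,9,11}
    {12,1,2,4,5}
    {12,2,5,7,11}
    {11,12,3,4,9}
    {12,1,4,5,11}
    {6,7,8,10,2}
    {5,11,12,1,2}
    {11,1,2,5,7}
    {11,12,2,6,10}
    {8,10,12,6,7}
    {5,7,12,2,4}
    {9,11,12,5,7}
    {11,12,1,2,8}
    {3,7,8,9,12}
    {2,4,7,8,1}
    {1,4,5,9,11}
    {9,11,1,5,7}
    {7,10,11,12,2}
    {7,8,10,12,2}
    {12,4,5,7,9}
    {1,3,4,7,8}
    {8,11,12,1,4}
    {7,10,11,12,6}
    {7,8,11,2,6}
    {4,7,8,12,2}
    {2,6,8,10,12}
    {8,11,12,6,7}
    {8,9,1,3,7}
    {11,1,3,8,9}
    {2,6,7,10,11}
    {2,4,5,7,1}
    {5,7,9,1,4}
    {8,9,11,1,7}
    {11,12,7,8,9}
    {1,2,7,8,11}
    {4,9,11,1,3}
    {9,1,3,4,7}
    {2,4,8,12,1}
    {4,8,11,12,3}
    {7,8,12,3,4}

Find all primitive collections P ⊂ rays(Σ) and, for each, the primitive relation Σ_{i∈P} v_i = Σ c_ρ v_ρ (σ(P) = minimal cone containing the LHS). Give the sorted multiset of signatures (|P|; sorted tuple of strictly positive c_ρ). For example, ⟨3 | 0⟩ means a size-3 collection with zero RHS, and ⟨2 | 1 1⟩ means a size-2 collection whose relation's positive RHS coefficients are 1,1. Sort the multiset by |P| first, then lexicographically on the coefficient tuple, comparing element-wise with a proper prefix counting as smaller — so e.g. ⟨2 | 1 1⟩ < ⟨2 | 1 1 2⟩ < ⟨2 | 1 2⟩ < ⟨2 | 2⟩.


24 collections generate NE(X_Σ); each relation:

  {5,8}:  v_{5} + v_{8} = 0  ⇒ sig = ⟨2 | 0⟩
  {2,9}:  v_{2} + v_{9} = v_{7}  ⇒ sig = ⟨2 | 1⟩
  {3,5}:  v_{3} + v_{5} = v_{4} + v_{9}  ⇒ sig = ⟨2 | 1 1⟩
  {5,6}:  v_{5} + v_{6} = v_{10} + v_{11}  ⇒ sig = ⟨2 | 1 1⟩
  {1,10}:  v_{1} + v_{10} = v_{2} + v_{8} + v_{11}  ⇒ sig = ⟨2 | 1 1 1⟩
  {2,3}:  v_{2} + v_{3} = v_{4} + v_{7} + v_{8}  ⇒ sig = ⟨2 | 1 1 1⟩
  {4,10}:  v_{4} + v_{10} = v_{7} + v_{8} + v_{12}  ⇒ sig = ⟨2 | 1 1 1⟩
  {5,10}:  v_{5} + v_{10} = v_{2} + v_{7} + v_{11} + v_{12}  ⇒ sig = ⟨2 | 1 1 1 1⟩
  {3,6}:  v_{3} + v_{6} = v_{7} + 3·v_{8} + v_{9} + v_{11} + v_{12}  ⇒ sig = ⟨2 | 1 1 1 1 3⟩
  {3,10}:  v_{3} + v_{10} = v_{7} + 2·v_{8} + v_{9} + v_{12}  ⇒ sig = ⟨2 | 1 1 1 2⟩
  {4,6}:  v_{4} + v_{6} = v_{7} + 2·v_{8} + v_{11} + v_{12}  ⇒ sig = ⟨2 | 1 1 1 2⟩
  {9,10}:  v_{9} + v_{10} = 2·v_{7} + v_{8} + v_{11} + v_{12}  ⇒ sig = ⟨2 | 1 1 1 2⟩
  {1,6}:  v_{1} + v_{6} = v_{2} + 2·v_{8} + 2·v_{11}  ⇒ sig = ⟨2 | 1 2 2⟩
  {6,9}:  v_{6} + v_{9} = 2·v_{7} + 2·v_{8} + 2·v_{11} + v_{12}  ⇒ sig = ⟨2 | 1 2 2 2⟩
  {1,7,12}:  v_{1} + v_{7} + v_{12} = 0  ⇒ sig = ⟨3 | 0⟩
  {2,4,11}:  v_{2} + v_{4} + v_{11} = 0  ⇒ sig = ⟨3 | 0⟩
  {4,7,11}:  v_{4} + v_{7} + v_{11} = v_{9}  ⇒ sig = ⟨3 | 1⟩
  {4,8,9}:  v_{4} + v_{8} + v_{9} = v_{3}  ⇒ sig = ⟨3 | 1⟩
  {8,10,11}:  v_{8} + v_{10} + v_{11} = v_{6}  ⇒ sig = ⟨3 | 1⟩
  {1,9,12}:  v_{1} + v_{9} + v_{12} = v_{4} + v_{11}  ⇒ sig = ⟨3 | 1 1⟩
  {1,3,12}:  v_{1} + v_{3} + v_{12} = 2·v_{4} + v_{8} + v_{11}  ⇒ sig = ⟨3 | 1 1 2⟩
  {3,7,11}:  v_{3} + v_{7} + v_{11} = v_{8} + 2·v_{9}  ⇒ sig = ⟨3 | 1 2⟩
  {2,6,7,12}:  v_{2} + v_{6} + v_{7} + v_{12} = 2·v_{10}  ⇒ sig = ⟨4 | 2⟩
  {2,7,8,11,12}:  v_{2} + v_{7} + v_{8} + v_{11} + v_{12} = v_{10}  ⇒ sig = ⟨5 | 1⟩

Hence PRS(X_Σ) =
[⟨2 | 0⟩, ⟨2 | 1⟩, ⟨2 | 1 1⟩, ⟨2 | 1 1⟩, ⟨2 | 1 1 1⟩, ⟨2 | 1 1 1⟩, ⟨2 | 1 1 1⟩, ⟨2 | 1 1 1 1⟩, ⟨2 | 1 1 1 1 3⟩, ⟨2 | 1 1 1 2⟩, ⟨2 | 1 1 1 2⟩, ⟨2 | 1 1 1 2⟩, ⟨2 | 1 2 2⟩, ⟨2 | 1 2 2 2⟩, ⟨3 | 0⟩, ⟨3 | 0⟩, ⟨3 | 1⟩, ⟨3 | 1⟩, ⟨3 | 1⟩, ⟨3 | 1 1⟩, ⟨3 | 1 1 2⟩, ⟨3 | 1 2⟩, ⟨4 | 2⟩, ⟨5 | 1⟩]


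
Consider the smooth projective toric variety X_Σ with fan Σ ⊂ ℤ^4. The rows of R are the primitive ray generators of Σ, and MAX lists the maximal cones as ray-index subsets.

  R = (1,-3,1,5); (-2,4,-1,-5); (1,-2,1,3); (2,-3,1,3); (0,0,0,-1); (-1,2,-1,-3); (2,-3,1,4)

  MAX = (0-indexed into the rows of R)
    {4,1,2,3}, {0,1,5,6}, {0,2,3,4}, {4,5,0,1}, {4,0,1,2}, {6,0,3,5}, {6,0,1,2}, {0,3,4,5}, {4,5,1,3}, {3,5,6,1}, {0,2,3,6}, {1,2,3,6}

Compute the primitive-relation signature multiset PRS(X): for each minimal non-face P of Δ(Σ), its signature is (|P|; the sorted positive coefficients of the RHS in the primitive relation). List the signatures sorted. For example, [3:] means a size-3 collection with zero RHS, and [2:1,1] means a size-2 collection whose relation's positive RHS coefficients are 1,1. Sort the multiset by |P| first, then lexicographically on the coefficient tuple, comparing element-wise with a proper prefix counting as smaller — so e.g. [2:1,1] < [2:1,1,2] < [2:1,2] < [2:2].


3 minimal non-faces of Δ(Σ) (on 7 rays):

  P={2,5}:  v_{2} + v_{5} = 0  ⇒ sig = [2:]
  P={4,6}:  v_{4} + v_{6} = v_{3}  ⇒ sig = [2:1]
  P={0,1,3}:  v_{0} + v_{1} + v_{3} = v_{2}  ⇒ sig = [3:1]

so the primitive-relation signature multiset is
[[2:], [2:1], [3:1]]


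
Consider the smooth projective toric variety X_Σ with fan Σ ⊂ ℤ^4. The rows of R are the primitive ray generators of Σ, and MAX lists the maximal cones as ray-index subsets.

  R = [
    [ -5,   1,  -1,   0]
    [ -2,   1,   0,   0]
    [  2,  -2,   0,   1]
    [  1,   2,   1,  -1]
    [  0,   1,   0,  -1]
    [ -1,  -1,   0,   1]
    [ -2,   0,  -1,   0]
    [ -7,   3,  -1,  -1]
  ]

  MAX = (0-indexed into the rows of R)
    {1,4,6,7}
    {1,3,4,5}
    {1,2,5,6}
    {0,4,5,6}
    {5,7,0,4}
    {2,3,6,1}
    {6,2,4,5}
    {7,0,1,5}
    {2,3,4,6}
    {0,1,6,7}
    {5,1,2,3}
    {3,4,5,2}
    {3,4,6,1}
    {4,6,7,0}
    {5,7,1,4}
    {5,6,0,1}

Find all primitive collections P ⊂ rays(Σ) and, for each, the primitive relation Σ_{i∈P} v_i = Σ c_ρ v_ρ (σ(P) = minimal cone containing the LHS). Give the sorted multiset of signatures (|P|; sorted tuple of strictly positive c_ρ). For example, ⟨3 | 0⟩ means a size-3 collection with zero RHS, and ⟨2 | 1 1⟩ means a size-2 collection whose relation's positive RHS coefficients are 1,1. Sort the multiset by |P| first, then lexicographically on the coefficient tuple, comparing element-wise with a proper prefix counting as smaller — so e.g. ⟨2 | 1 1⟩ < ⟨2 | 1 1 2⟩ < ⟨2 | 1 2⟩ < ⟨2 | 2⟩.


|primitive collections| = 9. Relations:

  P = {2,7}:  v_{2} + v_{7} = v_{0}  →  sig = ⟨2 | 1⟩
  P = {0,2}:  v_{0} + v_{2} = v_{5} + v_{6}  →  sig = ⟨2 | 1 1⟩
  P = {0,3}:  v_{0} + v_{3} = 2·v_{1} + v_{4}  →  sig = ⟨2 | 1 2⟩
  P = {3,7}:  v_{3} + v_{7} = 3·v_{1} + 2·v_{4}  →  sig = ⟨2 | 2 3⟩
  P = {1,2,4}:  v_{1} + v_{2} + v_{4} = 0  →  sig = ⟨3 | 0⟩
  P = {0,1,4}:  v_{0} + v_{1} + v_{4} = v_{7}  →  sig = ⟨3 | 1⟩
  P = {3,5,6}:  v_{3} + v_{5} + v_{6} = v_{1}  →  sig = ⟨3 | 1⟩
  P = {5,6,7}:  v_{5} + v_{6} + v_{7} = 2·v_{0}  →  sig = ⟨3 | 2⟩
  P = {1,4,5,6}:  v_{1} + v_{4} + v_{5} + v_{6} = v_{0}  →  sig = ⟨4 | 1⟩

Hence PRS(X_Σ) =
{ ⟨2 | 1⟩,  ⟨2 | 1 1⟩,  ⟨2 | 1 2⟩,  ⟨2 | 2 3⟩,  ⟨3 | 0⟩,  ⟨3 | 1⟩ ×2,  ⟨3 | 2⟩,  ⟨4 | 1⟩ }


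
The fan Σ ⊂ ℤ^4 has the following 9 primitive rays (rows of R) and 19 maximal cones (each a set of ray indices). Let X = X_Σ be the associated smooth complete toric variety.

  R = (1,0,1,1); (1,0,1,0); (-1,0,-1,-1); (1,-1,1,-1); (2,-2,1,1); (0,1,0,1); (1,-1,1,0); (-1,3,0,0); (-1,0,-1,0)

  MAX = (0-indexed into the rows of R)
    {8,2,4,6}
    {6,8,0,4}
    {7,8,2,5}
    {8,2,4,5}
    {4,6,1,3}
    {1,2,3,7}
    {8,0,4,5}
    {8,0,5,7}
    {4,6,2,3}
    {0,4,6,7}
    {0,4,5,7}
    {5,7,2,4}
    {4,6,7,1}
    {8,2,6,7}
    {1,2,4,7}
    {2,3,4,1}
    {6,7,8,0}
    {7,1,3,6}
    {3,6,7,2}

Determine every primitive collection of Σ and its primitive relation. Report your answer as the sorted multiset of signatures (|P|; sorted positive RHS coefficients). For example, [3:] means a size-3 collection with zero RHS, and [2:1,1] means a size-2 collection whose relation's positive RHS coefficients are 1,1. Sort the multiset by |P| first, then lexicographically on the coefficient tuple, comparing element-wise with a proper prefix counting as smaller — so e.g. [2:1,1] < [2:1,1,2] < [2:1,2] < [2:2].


Minimal non-faces — 12 found among 9 rays, 19 max cones:

  {0,2}:  v_{0} + v_{2} = 0  ⇒ sig = [2:]
  {1,8}:  v_{1} + v_{8} = 0  ⇒ sig = [2:]
  {3,5}:  v_{3} + v_{5} = v_{1}  ⇒ sig = [2:1]
  {5,6}:  v_{5} + v_{6} = v_{0}  ⇒ sig = [2:1]
  {0,3}:  v_{0} + v_{3} = v_{1} + v_{6}  ⇒ sig = [2:1,1]
  {1,5}:  v_{1} + v_{5} = v_{4} + v_{7}  ⇒ sig = [2:1,1]
  {3,8}:  v_{3} + v_{8} = v_{2} + v_{6}  ⇒ sig = [2:1,1]
  {0,1}:  v_{0} + v_{1} = v_{4} + v_{6} + v_{7}  ⇒ sig = [2:1,1,1]
  {1,2,6}:  v_{1} + v_{2} + v_{6} = v_{3}  ⇒ sig = [3:1]
  {4,7,8}:  v_{4} + v_{7} + v_{8} = v_{5}  ⇒ sig = [3:1]
  {3,4,7}:  v_{3} + v_{4} + v_{7} = 2·v_{1}  ⇒ sig = [3:2]
  {2,4,6,7}:  v_{2} + v_{4} + v_{6} + v_{7} = v_{1}  ⇒ sig = [4:1]

Hence PRS(X_Σ) =
    |P|=2: 8 collections, coeffs (), (), (1), (1), (1,1), (1,1), (1,1), (1,1,1)
    |P|=3: 3 collections, coeffs (1), (1), (2)
    |P|=4: 1 collection, coeffs (1)


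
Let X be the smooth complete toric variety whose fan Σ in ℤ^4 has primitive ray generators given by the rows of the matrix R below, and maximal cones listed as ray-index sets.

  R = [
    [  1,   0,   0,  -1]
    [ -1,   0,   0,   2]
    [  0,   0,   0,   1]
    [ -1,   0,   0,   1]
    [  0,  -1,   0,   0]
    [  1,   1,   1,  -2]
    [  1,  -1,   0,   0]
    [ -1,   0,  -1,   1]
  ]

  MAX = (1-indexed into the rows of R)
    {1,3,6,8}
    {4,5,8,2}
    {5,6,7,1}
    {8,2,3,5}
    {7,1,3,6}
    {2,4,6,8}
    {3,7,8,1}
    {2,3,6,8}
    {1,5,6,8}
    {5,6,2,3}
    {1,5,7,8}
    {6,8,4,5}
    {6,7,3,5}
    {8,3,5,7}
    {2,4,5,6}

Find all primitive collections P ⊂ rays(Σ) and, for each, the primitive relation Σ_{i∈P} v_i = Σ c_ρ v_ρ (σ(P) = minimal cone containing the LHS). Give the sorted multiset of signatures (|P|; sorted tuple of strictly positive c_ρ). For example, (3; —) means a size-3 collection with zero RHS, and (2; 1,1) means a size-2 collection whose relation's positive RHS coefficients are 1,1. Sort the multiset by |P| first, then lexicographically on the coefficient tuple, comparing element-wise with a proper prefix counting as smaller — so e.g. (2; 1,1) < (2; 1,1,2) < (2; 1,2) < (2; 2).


Primitive collections (9):

  P={1,4}:  v_{1} + v_{4} = 0  ⟹  sig = (2; —)
  P={1,2}:  v_{1} + v_{2} = v_{3}  ⟹  sig = (2; 1)
  P={3,4}:  v_{3} + v_{4} = v_{2}  ⟹  sig = (2; 1)
  P={4,7}:  v_{4} + v_{7} = v_{3} + v_{5}  ⟹  sig = (2; 1,1)
  P={2,7}:  v_{2} + v_{7} = 2·v_{3} + v_{5}  ⟹  sig = (2; 1,2)
  P={1,3,5}:  v_{1} + v_{3} + v_{5} = v_{7}  ⟹  sig = (3; 1)
  P={6,7,8}:  v_{6} + v_{7} + v_{8} = v_{1}  ⟹  sig = (3; 1)
  P={3,5,6,8}:  v_{3} + v_{5} + v_{6} + v_{8} = 0  ⟹  sig = (4; —)
  P={2,5,6,8}:  v_{2} + v_{5} + v_{6} + v_{8} = v_{4}  ⟹  sig = (4; 1)

Sorted signature multiset PRS(X):
    |P|=2: 5 collections, coeffs (), (1), (1), (1,1), (1,2)
    |P|=3: 2 collections, coeffs (1), (1)
    |P|=4: 2 collections, coeffs (), (1)


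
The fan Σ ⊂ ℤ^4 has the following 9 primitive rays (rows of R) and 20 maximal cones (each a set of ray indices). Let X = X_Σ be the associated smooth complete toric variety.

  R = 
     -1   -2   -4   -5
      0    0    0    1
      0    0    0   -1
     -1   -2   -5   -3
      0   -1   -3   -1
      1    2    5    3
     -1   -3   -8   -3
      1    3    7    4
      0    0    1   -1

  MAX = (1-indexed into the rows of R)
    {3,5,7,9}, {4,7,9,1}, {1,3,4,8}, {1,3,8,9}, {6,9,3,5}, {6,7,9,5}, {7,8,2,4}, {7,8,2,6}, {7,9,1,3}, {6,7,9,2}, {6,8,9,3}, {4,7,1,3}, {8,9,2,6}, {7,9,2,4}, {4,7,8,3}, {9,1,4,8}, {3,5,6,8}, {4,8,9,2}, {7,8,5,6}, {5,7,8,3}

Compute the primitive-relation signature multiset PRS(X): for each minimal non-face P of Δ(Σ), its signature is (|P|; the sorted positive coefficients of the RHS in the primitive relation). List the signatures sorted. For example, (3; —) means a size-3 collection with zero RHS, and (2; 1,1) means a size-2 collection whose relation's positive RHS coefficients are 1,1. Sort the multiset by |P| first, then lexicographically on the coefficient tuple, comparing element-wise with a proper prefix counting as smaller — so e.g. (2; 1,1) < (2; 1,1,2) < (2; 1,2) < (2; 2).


The 12 primitive collections of Σ (r=9, n=4):

  {2,3}:  v_{2} + v_{3} = 0  so sig = (2; —)
  {4,6}:  v_{4} + v_{6} = 0  so sig = (2; —)
  {1,2}:  v_{1} + v_{2} = v_{4} + v_{9}  so sig = (2; 1,1)
  {1,6}:  v_{1} + v_{6} = v_{3} + v_{9}  so sig = (2; 1,1)
  {2,5}:  v_{2} + v_{5} = v_{6} + v_{7}  so sig = (2; 1,1)
  {4,5}:  v_{4} + v_{5} = v_{3} + v_{7}  so sig = (2; 1,1)
  {1,5}:  v_{1} + v_{5} = 2·v_{3} + v_{7} + v_{9}  so sig = (2; 1,1,2)
  {7,8,9}:  v_{7} + v_{8} + v_{9} = 0  so sig = (3; —)
  {3,4,9}:  v_{3} + v_{4} + v_{9} = v_{1}  so sig = (3; 1)
  {3,6,7}:  v_{3} + v_{6} + v_{7} = v_{5}  so sig = (3; 1)
  {1,7,8}:  v_{1} + v_{7} + v_{8} = v_{3} + v_{4}  so sig = (3; 1,1)
  {5,8,9}:  v_{5} + v_{8} + v_{9} = v_{3} + v_{6}  so sig = (3; 1,1)

Sorted signature multiset PRS(X):
{ (2; —) ×2,  (2; 1,1) ×4,  (2; 1,1,2),  (3; —),  (3; 1) ×2,  (3; 1,1) ×2 }


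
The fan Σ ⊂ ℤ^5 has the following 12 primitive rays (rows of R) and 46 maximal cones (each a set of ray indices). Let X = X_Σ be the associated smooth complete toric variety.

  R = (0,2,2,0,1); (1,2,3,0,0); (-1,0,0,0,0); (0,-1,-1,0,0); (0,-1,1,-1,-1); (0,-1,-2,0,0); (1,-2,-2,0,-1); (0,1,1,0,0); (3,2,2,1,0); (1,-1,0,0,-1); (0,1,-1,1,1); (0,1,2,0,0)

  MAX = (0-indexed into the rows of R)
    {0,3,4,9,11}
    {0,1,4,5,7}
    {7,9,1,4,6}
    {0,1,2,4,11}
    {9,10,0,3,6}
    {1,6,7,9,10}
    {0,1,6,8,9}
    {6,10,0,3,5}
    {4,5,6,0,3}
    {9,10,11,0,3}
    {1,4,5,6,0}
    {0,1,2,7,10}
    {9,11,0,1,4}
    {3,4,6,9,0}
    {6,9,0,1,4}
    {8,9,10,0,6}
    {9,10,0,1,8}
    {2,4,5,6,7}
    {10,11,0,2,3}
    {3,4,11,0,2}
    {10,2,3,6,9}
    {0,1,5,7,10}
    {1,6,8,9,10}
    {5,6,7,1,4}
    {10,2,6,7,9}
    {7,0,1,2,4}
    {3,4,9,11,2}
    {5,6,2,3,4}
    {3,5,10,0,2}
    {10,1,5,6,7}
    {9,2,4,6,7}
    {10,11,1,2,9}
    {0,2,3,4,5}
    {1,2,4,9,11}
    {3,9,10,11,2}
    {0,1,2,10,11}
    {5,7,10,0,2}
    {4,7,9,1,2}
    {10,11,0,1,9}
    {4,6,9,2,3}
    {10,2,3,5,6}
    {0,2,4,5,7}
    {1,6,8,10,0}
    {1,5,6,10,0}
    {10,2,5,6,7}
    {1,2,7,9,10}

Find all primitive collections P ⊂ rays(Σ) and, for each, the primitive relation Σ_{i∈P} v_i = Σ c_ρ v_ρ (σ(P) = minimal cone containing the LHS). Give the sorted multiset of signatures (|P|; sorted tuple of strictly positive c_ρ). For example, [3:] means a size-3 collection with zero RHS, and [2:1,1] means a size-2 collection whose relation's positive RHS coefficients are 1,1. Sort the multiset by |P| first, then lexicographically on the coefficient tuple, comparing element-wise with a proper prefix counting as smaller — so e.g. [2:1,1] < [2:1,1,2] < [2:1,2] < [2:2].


Σ has 20 primitive collections:

  • {3,7}:  v_{3} + v_{7} = 0  →  sig = [2:]
  • {4,10}:  v_{4} + v_{10} = 0  →  sig = [2:]
  • {5,11}:  v_{5} + v_{11} = 0  →  sig = [2:]
  • {5,9}:  v_{5} + v_{9} = v_{6}  →  sig = [2:1]
  • {6,11}:  v_{6} + v_{11} = v_{9}  →  sig = [2:1]
  • {1,3}:  v_{1} + v_{3} = v_{0} + v_{9}  →  sig = [2:1,1]
  • {7,11}:  v_{7} + v_{11} = v_{1} + v_{2}  →  sig = [2:1,1]
  • {2,8}:  v_{2} + v_{8} = v_{1} + v_{9} + v_{10}  →  sig = [2:1,1,1]
  • {4,8}:  v_{4} + v_{8} = v_{0} + v_{1} + v_{6} + v_{9}  →  sig = [2:1,1,1,1]
  • {5,8}:  v_{5} + v_{8} = v_{0} + v_{1} + 2·v_{6} + v_{10}  →  sig = [2:1,1,1,2]
  • {8,11}:  v_{8} + v_{11} = v_{0} + v_{1} + 2·v_{9} + v_{10}  →  sig = [2:1,1,1,2]
  • {7,8}:  v_{7} + v_{8} = 2·v_{1} + v_{6} + v_{10}  →  sig = [2:1,1,2]
  • {3,8}:  v_{3} + v_{8} = 2·v_{0} + v_{6} + 2·v_{9} + v_{10}  →  sig = [2:1,1,2,2]
  • {0,2,6}:  v_{0} + v_{2} + v_{6} = 0  →  sig = [3:]
  • {0,2,9}:  v_{0} + v_{2} + v_{9} = v_{11}  →  sig = [3:1]
  • {0,7,9}:  v_{0} + v_{7} + v_{9} = v_{1}  →  sig = [3:1]
  • {1,2,5}:  v_{1} + v_{2} + v_{5} = v_{7}  →  sig = [3:1]
  • {0,6,7}:  v_{0} + v_{6} + v_{7} = v_{1} + v_{5}  →  sig = [3:1,1]
  • {1,2,6}:  v_{1} + v_{2} + v_{6} = v_{7} + v_{9}  →  sig = [3:1,1]
  • {0,1,6,9,10}:  v_{0} + v_{1} + v_{6} + v_{9} + v_{10} = v_{8}  →  sig = [5:1]

Signatures (|P|; sorted positive RHS coefficients), sorted:
[[2:], [2:], [2:], [2:1], [2:1], [2:1,1], [2:1,1], [2:1,1,1], [2:1,1,1,1], [2:1,1,1,2], [2:1,1,1,2], [2:1,1,2], [2:1,1,2,2], [3:], [3:1], [3:1], [3:1], [3:1,1], [3:1,1], [5:1]]


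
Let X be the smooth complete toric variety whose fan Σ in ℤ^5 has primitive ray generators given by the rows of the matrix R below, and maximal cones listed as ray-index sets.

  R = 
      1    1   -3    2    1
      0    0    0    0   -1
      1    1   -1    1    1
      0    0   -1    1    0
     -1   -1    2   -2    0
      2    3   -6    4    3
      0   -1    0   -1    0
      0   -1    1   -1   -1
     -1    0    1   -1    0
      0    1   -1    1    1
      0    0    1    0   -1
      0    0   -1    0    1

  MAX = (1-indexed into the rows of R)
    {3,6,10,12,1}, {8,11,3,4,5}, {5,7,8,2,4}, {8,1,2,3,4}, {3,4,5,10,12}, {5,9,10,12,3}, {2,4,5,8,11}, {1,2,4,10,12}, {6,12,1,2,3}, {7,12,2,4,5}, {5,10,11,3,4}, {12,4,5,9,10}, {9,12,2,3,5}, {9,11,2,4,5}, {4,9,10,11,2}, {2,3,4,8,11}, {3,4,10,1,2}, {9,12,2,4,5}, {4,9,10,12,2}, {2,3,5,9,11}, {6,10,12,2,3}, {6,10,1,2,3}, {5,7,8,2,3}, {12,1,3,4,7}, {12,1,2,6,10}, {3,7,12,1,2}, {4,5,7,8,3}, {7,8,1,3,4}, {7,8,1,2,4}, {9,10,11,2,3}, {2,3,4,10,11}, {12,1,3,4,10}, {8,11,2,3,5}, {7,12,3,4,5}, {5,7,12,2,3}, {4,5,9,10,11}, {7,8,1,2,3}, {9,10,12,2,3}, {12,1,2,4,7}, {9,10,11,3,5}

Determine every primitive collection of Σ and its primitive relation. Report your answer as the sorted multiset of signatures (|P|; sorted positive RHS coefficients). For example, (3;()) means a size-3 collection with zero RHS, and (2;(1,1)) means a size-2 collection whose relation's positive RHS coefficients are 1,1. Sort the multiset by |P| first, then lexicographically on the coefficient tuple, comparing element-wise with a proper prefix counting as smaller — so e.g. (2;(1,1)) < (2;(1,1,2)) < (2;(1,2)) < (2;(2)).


Δ(Σ) — 12 vertices, 22 min non-faces:

  P = {8,10}:  v_{8} + v_{10} = 0 ; sig = (2;())
  P = {11,12}:  v_{11} + v_{12} = 0 ; sig = (2;())
  P = {1,5}:  v_{1} + v_{5} = v_{12} ; sig = (2;(1))
  P = {7,10}:  v_{7} + v_{10} = v_{12} ; sig = (2;(1))
  P = {7,11}:  v_{7} + v_{11} = v_{8} ; sig = (2;(1))
  P = {8,12}:  v_{8} + v_{12} = v_{7} ; sig = (2;(1))
  P = {8,9}:  v_{8} + v_{9} = v_{2} + v_{5} ; sig = (2;(1,1))
  P = {1,9}:  v_{1} + v_{9} = v_{2} + v_{10} + v_{12} ; sig = (2;(1,1,1))
  P = {1,11}:  v_{1} + v_{11} = v_{2} + v_{3} + v_{4} ; sig = (2;(1,1,1))
  P = {7,9}:  v_{7} + v_{9} = v_{2} + v_{5} + v_{12} ; sig = (2;(1,1,1))
  P = {6,8}:  v_{6} + v_{8} = v_{1} + v_{2} + v_{3} + v_{12} ; sig = (2;(1,1,1,1))
  P = {6,11}:  v_{6} + v_{11} = v_{1} + v_{2} + v_{3} + v_{10} ; sig = (2;(1,1,1,1))
  P = {5,6}:  v_{5} + v_{6} = v_{2} + v_{3} + v_{10} + 2·v_{12} ; sig = (2;(1,1,1,2))
  P = {6,7}:  v_{6} + v_{7} = v_{1} + v_{2} + v_{3} + 2·v_{12} ; sig = (2;(1,1,1,2))
  P = {4,6}:  v_{4} + v_{6} = 2·v_{1} + v_{10} ; sig = (2;(1,2))
  P = {6,9}:  v_{6} + v_{9} = 2·v_{2} + v_{3} + 2·v_{10} + 2·v_{12} ; sig = (2;(1,2,2,2))
  P = {2,5,10}:  v_{2} + v_{5} + v_{10} = v_{9} ; sig = (3;(1))
  P = {3,4,9}:  v_{3} + v_{4} + v_{9} = v_{10} ; sig = (3;(1))
  P = {2,3,4,5}:  v_{2} + v_{3} + v_{4} + v_{5} = 0 ; sig = (4;())
  P = {2,3,4,12}:  v_{2} + v_{3} + v_{4} + v_{12} = v_{1} ; sig = (4;(1))
  P = {2,3,4,7}:  v_{2} + v_{3} + v_{4} + v_{7} = v_{1} + v_{8} ; sig = (4;(1,1))
  P = {1,2,3,10,12}:  v_{1} + v_{2} + v_{3} + v_{10} + v_{12} = v_{6} ; sig = (5;(1))

Hence PRS(X_Σ) =
{ (2;()) ×2,  (2;(1)) ×4,  (2;(1,1)),  (2;(1,1,1)) ×3,  (2;(1,1,1,1)) ×2,  (2;(1,1,1,2)) ×2,  (2;(1,2)),  (2;(1,2,2,2)),  (3;(1)) ×2,  (4;()),  (4;(1)),  (4;(1,1)),  (5;(1)) }


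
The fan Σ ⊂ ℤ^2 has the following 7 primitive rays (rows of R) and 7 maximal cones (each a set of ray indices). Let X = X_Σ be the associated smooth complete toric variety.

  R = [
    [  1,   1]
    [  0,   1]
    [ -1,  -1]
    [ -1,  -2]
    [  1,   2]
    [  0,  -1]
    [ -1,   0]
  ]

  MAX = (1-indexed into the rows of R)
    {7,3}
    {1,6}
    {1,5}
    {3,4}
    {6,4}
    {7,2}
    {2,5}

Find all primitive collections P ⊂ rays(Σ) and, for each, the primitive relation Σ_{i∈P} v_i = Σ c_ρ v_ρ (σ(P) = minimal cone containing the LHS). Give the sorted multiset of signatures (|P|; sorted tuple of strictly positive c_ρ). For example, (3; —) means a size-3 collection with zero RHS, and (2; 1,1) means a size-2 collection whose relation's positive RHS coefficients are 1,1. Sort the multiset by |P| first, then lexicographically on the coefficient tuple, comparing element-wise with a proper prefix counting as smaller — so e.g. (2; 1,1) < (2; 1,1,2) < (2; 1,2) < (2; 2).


Δ(Σ) — 7 vertices, 14 min non-faces:

  P = {1,3}:  v_{1} + v_{3} = 0  so sig = (2; —)
  P = {2,6}:  v_{2} + v_{6} = 0  so sig = (2; —)
  P = {4,5}:  v_{4} + v_{5} = 0  so sig = (2; —)
  P = {1,2}:  v_{1} + v_{2} = v_{5}  so sig = (2; 1)
  P = {1,4}:  v_{1} + v_{4} = v_{6}  so sig = (2; 1)
  P = {1,7}:  v_{1} + v_{7} = v_{2}  so sig = (2; 1)
  P = {2,3}:  v_{2} + v_{3} = v_{7}  so sig = (2; 1)
  P = {2,4}:  v_{2} + v_{4} = v_{3}  so sig = (2; 1)
  P = {3,5}:  v_{3} + v_{5} = v_{2}  so sig = (2; 1)
  P = {3,6}:  v_{3} + v_{6} = v_{4}  so sig = (2; 1)
  P = {5,6}:  v_{5} + v_{6} = v_{1}  so sig = (2; 1)
  P = {6,7}:  v_{6} + v_{7} = v_{3}  so sig = (2; 1)
  P = {4,7}:  v_{4} + v_{7} = 2·v_{3}  so sig = (2; 2)
  P = {5,7}:  v_{5} + v_{7} = 2·v_{2}  so sig = (2; 2)

Hence PRS(X_Σ) =
    (2; —)
    (2; —)
    (2; —)
    (2; 1)
    (2; 1)
    (2; 1)
    (2; 1)
    (2; 1)
    (2; 1)
    (2; 1)
    (2; 1)
    (2; 1)
    (2; 2)
    (2; 2)


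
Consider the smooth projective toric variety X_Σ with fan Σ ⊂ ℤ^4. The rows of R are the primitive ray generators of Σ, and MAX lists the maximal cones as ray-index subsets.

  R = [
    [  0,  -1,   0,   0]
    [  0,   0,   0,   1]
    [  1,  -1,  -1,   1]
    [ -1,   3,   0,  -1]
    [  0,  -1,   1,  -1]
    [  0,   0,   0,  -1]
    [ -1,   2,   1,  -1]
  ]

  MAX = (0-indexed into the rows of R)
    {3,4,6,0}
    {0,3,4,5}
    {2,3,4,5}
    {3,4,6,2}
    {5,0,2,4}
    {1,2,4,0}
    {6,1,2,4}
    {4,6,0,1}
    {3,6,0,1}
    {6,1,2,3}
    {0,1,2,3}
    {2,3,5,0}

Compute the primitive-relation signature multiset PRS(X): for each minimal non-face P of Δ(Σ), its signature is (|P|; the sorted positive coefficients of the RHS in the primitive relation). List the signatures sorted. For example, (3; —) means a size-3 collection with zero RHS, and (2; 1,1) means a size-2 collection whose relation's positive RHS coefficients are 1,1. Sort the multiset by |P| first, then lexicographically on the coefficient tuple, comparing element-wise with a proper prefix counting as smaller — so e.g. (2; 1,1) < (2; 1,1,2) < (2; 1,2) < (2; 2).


5 minimal non-faces of Δ(Σ) (on 7 rays):

  P={1,5}:  v_{1} + v_{5} = 0  →  sig = (2; —)
  P={5,6}:  v_{5} + v_{6} = v_{3} + v_{4}  →  sig = (2; 1,1)
  P={0,2,6}:  v_{0} + v_{2} + v_{6} = 0  →  sig = (3; —)
  P={1,3,4}:  v_{1} + v_{3} + v_{4} = v_{6}  →  sig = (3; 1)
  P={0,2,3,4}:  v_{0} + v_{2} + v_{3} + v_{4} = v_{5}  →  sig = (4; 1)

Hence PRS(X_Σ) =
{ (2; —),  (2; 1,1),  (3; —),  (3; 1),  (4; 1) }


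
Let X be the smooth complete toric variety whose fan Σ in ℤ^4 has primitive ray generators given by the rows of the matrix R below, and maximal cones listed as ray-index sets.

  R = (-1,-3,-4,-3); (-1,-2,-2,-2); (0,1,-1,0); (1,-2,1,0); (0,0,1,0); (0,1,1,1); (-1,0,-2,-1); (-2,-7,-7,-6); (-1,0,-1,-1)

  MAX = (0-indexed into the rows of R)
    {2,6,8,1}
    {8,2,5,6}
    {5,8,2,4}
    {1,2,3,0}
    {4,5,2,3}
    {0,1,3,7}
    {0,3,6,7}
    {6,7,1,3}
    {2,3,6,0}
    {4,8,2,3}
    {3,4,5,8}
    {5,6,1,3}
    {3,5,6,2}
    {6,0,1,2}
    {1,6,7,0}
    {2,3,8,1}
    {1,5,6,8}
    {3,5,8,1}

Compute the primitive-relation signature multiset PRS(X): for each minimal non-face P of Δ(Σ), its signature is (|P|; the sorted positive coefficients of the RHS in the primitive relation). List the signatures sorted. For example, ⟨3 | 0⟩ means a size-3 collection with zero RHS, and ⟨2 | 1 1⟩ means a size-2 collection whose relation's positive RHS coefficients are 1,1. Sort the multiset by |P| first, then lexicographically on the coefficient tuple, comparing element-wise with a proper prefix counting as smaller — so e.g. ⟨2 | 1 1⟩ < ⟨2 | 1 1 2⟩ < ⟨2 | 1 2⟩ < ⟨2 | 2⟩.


Primitive collections (14):

  • {4,6}:  v_{4} + v_{6} = v_{8}  so sig = ⟨2 | 1⟩
  • {0,4}:  v_{0} + v_{4} = v_{1} + v_{2} + v_{3} + v_{8}  so sig = ⟨2 | 1 1 1 1⟩
  • {4,7}:  v_{4} + v_{7} = 3·v_{1} + v_{2} + v_{3}  so sig = ⟨2 | 1 1 3⟩
  • {0,5}:  v_{0} + v_{5} = v_{3} + 2·v_{6}  so sig = ⟨2 | 1 2⟩
  • {0,8}:  v_{0} + v_{8} = 2·v_{1} + v_{2}  so sig = ⟨2 | 1 2⟩
  • {1,4}:  v_{1} + v_{4} = v_{3} + 2·v_{8}  so sig = ⟨2 | 1 2⟩
  • {7,8}:  v_{7} + v_{8} = v_{0} + 2·v_{1}  so sig = ⟨2 | 1 2⟩
  • {5,7}:  v_{5} + v_{7} = v_{1} + 2·v_{3} + 3·v_{6}  so sig = ⟨2 | 1 2 3⟩
  • {2,7}:  v_{2} + v_{7} = 2·v_{0}  so sig = ⟨2 | 2⟩
  • {1,2,5}:  v_{1} + v_{2} + v_{5} = v_{6}  so sig = ⟨3 | 1⟩
  • {3,6,8}:  v_{3} + v_{6} + v_{8} = v_{1}  so sig = ⟨3 | 1⟩
  • {2,3,5,8}:  v_{2} + v_{3} + v_{5} + v_{8} = 0  so sig = ⟨4 | 0⟩
  • {0,1,3,6}:  v_{0} + v_{1} + v_{3} + v_{6} = v_{7}  so sig = ⟨4 | 1⟩
  • {1,2,3,6}:  v_{1} + v_{2} + v_{3} + v_{6} = v_{0}  so sig = ⟨4 | 1⟩

Signatures (|P|; sorted positive RHS coefficients), sorted:
    ⟨2 | 1⟩
    ⟨2 | 1 1 1 1⟩
    ⟨2 | 1 1 3⟩
    ⟨2 | 1 2⟩
    ⟨2 | 1 2⟩
    ⟨2 | 1 2⟩
    ⟨2 | 1 2⟩
    ⟨2 | 1 2 3⟩
    ⟨2 | 2⟩
    ⟨3 | 1⟩
    ⟨3 | 1⟩
    ⟨4 | 0⟩
    ⟨4 | 1⟩
    ⟨4 | 1⟩


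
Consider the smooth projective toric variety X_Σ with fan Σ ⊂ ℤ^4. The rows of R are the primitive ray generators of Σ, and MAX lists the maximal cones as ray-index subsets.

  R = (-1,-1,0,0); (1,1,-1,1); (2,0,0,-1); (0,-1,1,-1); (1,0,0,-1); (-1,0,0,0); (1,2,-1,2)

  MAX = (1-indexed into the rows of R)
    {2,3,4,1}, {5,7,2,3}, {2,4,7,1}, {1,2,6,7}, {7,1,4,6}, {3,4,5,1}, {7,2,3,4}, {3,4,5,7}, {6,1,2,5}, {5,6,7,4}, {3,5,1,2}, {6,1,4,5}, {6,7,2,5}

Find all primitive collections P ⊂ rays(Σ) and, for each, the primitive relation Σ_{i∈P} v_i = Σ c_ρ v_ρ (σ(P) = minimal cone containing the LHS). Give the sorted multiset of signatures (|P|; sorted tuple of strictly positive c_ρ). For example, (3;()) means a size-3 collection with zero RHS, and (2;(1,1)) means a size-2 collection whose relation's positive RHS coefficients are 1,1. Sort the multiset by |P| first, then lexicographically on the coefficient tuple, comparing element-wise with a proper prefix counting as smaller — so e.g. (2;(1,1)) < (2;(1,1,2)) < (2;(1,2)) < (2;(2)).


5 collections generate NE(X_Σ); each relation:

  P = {3,6}:  v_{3} + v_{6} = v_{5} ; sig = (2;(1))
  P = {2,4,6}:  v_{2} + v_{4} + v_{6} = 0 ; sig = (3;())
  P = {1,5,7}:  v_{1} + v_{5} + v_{7} = v_{2} ; sig = (3;(1))
  P = {2,4,5}:  v_{2} + v_{4} + v_{5} = v_{3} ; sig = (3;(1))
  P = {1,3,7}:  v_{1} + v_{3} + v_{7} = 2·v_{2} + v_{4} ; sig = (3;(1,2))

so the primitive-relation signature multiset is
    (2;(1))
    (3;())
    (3;(1))
    (3;(1))
    (3;(1,2))


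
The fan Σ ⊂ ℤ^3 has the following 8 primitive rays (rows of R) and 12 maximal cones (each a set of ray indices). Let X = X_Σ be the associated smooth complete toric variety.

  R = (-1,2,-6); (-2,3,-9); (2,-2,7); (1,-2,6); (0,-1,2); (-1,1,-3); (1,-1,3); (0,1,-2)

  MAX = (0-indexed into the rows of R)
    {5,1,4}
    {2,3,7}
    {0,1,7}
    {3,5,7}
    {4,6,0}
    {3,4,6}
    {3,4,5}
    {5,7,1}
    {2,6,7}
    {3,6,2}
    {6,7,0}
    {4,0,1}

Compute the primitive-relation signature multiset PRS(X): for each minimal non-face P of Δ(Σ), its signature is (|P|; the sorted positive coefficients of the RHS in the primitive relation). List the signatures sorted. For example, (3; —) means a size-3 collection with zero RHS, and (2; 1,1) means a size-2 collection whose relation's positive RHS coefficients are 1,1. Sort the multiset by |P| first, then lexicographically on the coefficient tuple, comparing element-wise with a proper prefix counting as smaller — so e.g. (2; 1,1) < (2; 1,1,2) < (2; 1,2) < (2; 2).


11 minimal non-faces of Δ(Σ) (on 8 rays):

  {0,3}:  v_{0} + v_{3} = 0 ; sig = (2; —)
  {4,7}:  v_{4} + v_{7} = 0 ; sig = (2; —)
  {5,6}:  v_{5} + v_{6} = 0 ; sig = (2; —)
  {0,5}:  v_{0} + v_{5} = v_{1} ; sig = (2; 1)
  {1,2}:  v_{1} + v_{2} = v_{7} ; sig = (2; 1)
  {1,3}:  v_{1} + v_{3} = v_{5} ; sig = (2; 1)
  {1,6}:  v_{1} + v_{6} = v_{0} ; sig = (2; 1)
  {0,2}:  v_{0} + v_{2} = v_{6} + v_{7} ; sig = (2; 1,1)
  {2,4}:  v_{2} + v_{4} = v_{3} + v_{6} ; sig = (2; 1,1)
  {2,5}:  v_{2} + v_{5} = v_{3} + v_{7} ; sig = (2; 1,1)
  {3,6,7}:  v_{3} + v_{6} + v_{7} = v_{2} ; sig = (3; 1)

Sorted signature multiset PRS(X):
    (2; —)
    (2; —)
    (2; —)
    (2; 1)
    (2; 1)
    (2; 1)
    (2; 1)
    (2; 1,1)
    (2; 1,1)
    (2; 1,1)
    (3; 1)


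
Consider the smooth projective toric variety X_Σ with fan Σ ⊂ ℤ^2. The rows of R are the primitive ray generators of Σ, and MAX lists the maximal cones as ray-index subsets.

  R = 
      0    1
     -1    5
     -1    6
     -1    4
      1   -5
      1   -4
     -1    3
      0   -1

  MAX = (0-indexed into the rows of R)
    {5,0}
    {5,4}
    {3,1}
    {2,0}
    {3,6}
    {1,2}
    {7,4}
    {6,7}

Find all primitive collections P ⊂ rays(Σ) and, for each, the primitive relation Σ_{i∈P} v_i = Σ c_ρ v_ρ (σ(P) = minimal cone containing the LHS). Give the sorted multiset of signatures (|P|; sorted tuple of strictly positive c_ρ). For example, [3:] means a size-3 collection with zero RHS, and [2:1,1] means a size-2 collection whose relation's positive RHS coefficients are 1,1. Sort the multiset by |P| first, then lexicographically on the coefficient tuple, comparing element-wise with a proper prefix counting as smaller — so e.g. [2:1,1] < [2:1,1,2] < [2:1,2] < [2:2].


Δ(Σ) — 8 vertices, 20 min non-faces:

  P = {0,7}:  v_{0} + v_{7} = 0  ⇒ sig = [2:]
  P = {1,4}:  v_{1} + v_{4} = 0  ⇒ sig = [2:]
  P = {3,5}:  v_{3} + v_{5} = 0  ⇒ sig = [2:]
  P = {0,1}:  v_{0} + v_{1} = v_{2}  ⇒ sig = [2:1]
  P = {0,3}:  v_{0} + v_{3} = v_{1}  ⇒ sig = [2:1]
  P = {0,4}:  v_{0} + v_{4} = v_{5}  ⇒ sig = [2:1]
  P = {0,6}:  v_{0} + v_{6} = v_{3}  ⇒ sig = [2:1]
  P = {1,5}:  v_{1} + v_{5} = v_{0}  ⇒ sig = [2:1]
  P = {1,7}:  v_{1} + v_{7} = v_{3}  ⇒ sig = [2:1]
  P = {2,4}:  v_{2} + v_{4} = v_{0}  ⇒ sig = [2:1]
  P = {2,7}:  v_{2} + v_{7} = v_{1}  ⇒ sig = [2:1]
  P = {3,4}:  v_{3} + v_{4} = v_{7}  ⇒ sig = [2:1]
  P = {3,7}:  v_{3} + v_{7} = v_{6}  ⇒ sig = [2:1]
  P = {5,6}:  v_{5} + v_{6} = v_{7}  ⇒ sig = [2:1]
  P = {5,7}:  v_{5} + v_{7} = v_{4}  ⇒ sig = [2:1]
  P = {2,6}:  v_{2} + v_{6} = v_{1} + v_{3}  ⇒ sig = [2:1,1]
  P = {1,6}:  v_{1} + v_{6} = 2·v_{3}  ⇒ sig = [2:2]
  P = {2,3}:  v_{2} + v_{3} = 2·v_{1}  ⇒ sig = [2:2]
  P = {2,5}:  v_{2} + v_{5} = 2·v_{0}  ⇒ sig = [2:2]
  P = {4,6}:  v_{4} + v_{6} = 2·v_{7}  ⇒ sig = [2:2]

Hence PRS(X_Σ) =
    |P|=2: 20 collections, coeffs (), (), (), (1), (1), (1), (1), (1), (1), (1), (1), (1), (1), (1), (1), (1,1), (2), (2), (2), (2)


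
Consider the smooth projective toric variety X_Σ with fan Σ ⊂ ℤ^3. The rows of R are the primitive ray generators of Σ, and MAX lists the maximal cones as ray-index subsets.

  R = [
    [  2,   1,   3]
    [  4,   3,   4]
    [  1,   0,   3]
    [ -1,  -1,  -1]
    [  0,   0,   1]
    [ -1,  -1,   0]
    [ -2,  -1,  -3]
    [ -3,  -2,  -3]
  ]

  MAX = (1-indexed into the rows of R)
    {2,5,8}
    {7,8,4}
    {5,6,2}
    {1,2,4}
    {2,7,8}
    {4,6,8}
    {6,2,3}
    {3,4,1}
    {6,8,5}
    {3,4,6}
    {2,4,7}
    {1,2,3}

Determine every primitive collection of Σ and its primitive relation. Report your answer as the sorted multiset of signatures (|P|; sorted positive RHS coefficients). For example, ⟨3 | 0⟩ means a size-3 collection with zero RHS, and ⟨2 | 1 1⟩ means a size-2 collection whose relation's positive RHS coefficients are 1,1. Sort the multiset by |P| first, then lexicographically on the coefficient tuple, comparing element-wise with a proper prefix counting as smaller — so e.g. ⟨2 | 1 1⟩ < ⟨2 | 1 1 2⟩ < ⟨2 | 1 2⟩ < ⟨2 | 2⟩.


The 14 primitive collections of Σ (r=8, n=3):

  P={1,7}:  v_{1} + v_{7} = 0  so sig = ⟨2 | 0⟩
  P={1,6}:  v_{1} + v_{6} = v_{3}  so sig = ⟨2 | 1⟩
  P={1,8}:  v_{1} + v_{8} = v_{6}  so sig = ⟨2 | 1⟩
  P={3,7}:  v_{3} + v_{7} = v_{6}  so sig = ⟨2 | 1⟩
  P={4,5}:  v_{4} + v_{5} = v_{6}  so sig = ⟨2 | 1⟩
  P={6,7}:  v_{6} + v_{7} = v_{8}  so sig = ⟨2 | 1⟩
  P={1,5}:  v_{1} + v_{5} = v_{2} + 2·v_{6}  so sig = ⟨2 | 1 2⟩
  P={5,7}:  v_{5} + v_{7} = v_{2} + 2·v_{8}  so sig = ⟨2 | 1 2⟩
  P={3,5}:  v_{3} + v_{5} = v_{2} + 3·v_{6}  so sig = ⟨2 | 1 3⟩
  P={3,8}:  v_{3} + v_{8} = 2·v_{6}  so sig = ⟨2 | 2⟩
  P={2,4,8}:  v_{2} + v_{4} + v_{8} = 0  so sig = ⟨3 | 0⟩
  P={2,4,6}:  v_{2} + v_{4} + v_{6} = v_{1}  so sig = ⟨3 | 1⟩
  P={2,6,8}:  v_{2} + v_{6} + v_{8} = v_{5}  so sig = ⟨3 | 1⟩
  P={2,3,4}:  v_{2} + v_{3} + v_{4} = 2·v_{1}  so sig = ⟨3 | 2⟩

Sorted signature multiset PRS(X):
{ ⟨2 | 0⟩,  ⟨2 | 1⟩ ×5,  ⟨2 | 1 2⟩ ×2,  ⟨2 | 1 3⟩,  ⟨2 | 2⟩,  ⟨3 | 0⟩,  ⟨3 | 1⟩ ×2,  ⟨3 | 2⟩ }


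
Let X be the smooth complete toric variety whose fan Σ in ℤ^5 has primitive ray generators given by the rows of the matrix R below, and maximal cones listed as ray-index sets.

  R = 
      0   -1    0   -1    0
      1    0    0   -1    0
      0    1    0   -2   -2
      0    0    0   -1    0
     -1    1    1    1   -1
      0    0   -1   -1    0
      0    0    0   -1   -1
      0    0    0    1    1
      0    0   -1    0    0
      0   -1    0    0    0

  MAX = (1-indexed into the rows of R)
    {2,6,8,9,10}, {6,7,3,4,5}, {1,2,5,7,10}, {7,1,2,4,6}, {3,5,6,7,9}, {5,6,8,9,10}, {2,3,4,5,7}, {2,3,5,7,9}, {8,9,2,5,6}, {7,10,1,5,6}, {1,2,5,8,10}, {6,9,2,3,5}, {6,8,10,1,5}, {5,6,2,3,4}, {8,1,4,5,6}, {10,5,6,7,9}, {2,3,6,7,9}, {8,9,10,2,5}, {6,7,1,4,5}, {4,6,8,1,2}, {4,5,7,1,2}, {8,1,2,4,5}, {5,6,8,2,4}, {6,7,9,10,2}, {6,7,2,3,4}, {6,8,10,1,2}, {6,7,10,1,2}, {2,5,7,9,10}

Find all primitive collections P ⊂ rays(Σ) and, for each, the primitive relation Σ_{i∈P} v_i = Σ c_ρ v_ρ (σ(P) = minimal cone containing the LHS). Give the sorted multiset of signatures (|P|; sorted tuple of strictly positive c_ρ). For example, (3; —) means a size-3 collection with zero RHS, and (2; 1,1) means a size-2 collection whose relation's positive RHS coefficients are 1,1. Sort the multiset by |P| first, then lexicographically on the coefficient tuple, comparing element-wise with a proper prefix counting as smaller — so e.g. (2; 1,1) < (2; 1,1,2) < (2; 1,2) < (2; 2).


Σ has 10 primitive collections:

  P = {7,8}:  v_{7} + v_{8} = 0  so sig = (2; —)
  P = {4,9}:  v_{4} + v_{9} = v_{6}  so sig = (2; 1)
  P = {4,10}:  v_{4} + v_{10} = v_{1}  so sig = (2; 1)
  P = {1,9}:  v_{1} + v_{9} = v_{6} + v_{10}  so sig = (2; 1,1)
  P = {3,8}:  v_{3} + v_{8} = v_{2} + v_{5} + v_{6}  so sig = (2; 1,1,1)
  P = {1,3}:  v_{1} + v_{3} = v_{4} + 2·v_{7}  so sig = (2; 1,2)
  P = {3,10}:  v_{3} + v_{10} = 2·v_{7}  so sig = (2; 2)
  P = {2,5,6,7}:  v_{2} + v_{5} + v_{6} + v_{7} = v_{3}  so sig = (4; 1)
  P = {2,5,6,10}:  v_{2} + v_{5} + v_{6} + v_{10} = v_{7}  so sig = (4; 1)
  P = {1,2,5,6}:  v_{1} + v_{2} + v_{5} + v_{6} = v_{4} + v_{7}  so sig = (4; 1,1)

so the primitive-relation signature multiset is
{ (2; —),  (2; 1) ×2,  (2; 1,1),  (2; 1,1,1),  (2; 1,2),  (2; 2),  (4; 1) ×2,  (4; 1,1) }
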